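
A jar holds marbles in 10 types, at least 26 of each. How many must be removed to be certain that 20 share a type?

191

You could draw 19 of every type without reaching 20 of any — 190 in all.
One more forces 20 of some type, so 190 + 1 = 191.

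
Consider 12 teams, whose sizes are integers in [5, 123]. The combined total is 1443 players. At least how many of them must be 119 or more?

Each value short of 119 is at most 118, costing at least 123 − 118 = 5 against the maximum total of 1476.
We can afford to lose at most 1476 − 1443 = 33, so at most ⌊33/5⌋ = 6 fall short, and at least 6 are ≥ 119.
Exactly 6 works: 6 values at 123 and 6 at 118 total 1446; lower one of the high values by 3 (still ≥ 119) to hit 1443.

6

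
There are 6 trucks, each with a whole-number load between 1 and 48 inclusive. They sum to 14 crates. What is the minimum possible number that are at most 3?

4

If only k of them are at most 3, the other 6 − k are at least 4, so the total is at least (6 − k)·4 + k·1.
This is ≤ 14, so (6 − k)·4 + 1k ≤ 14, which gives k ≥ 4.
Exactly 4 works: 4 values at 1 and 2 at 4 total 12; raise one of the low values by 2 (still ≤ 3) to hit 14.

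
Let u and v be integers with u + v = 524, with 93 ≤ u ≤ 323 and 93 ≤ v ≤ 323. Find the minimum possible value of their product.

uv = u(524 − u) is concave in u, so over [201, 323] it is minimized at an endpoint.
The extreme feasible split is u = 201, v = 323, giving uv = 64923.

64923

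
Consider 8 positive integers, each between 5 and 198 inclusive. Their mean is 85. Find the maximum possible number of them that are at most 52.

6

The total is 8 × 85 = 680.
Each value at 52 or below falls at least 198 − 52 = 146 short of the ceiling 198.
The ceiling total is 8 × 198 = 1584, and we need 680, so at most ⌊(1584 − 680)/146⌋ = 6 can be that low.
k = 6 is achieved by 6 values at 52 and 2 at 198, total 708; lower one of the 198's by 28 (still > 52) to reach 680.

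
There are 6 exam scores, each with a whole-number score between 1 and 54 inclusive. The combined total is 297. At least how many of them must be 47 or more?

3

If only k of them are at least 47, the other 6 − k are at most 46, so the total is at most k·54 + (6 − k)·46.
This must reach 297, so k·54 + (6 − k)·46 ≥ 297, giving k ≥ 3.
Exactly 3 works: 3 values at 54 and 3 at 46 total 300; lower one of the high values by 3 (still ≥ 47) to hit 297.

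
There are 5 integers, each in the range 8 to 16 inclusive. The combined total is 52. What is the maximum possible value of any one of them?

16

To make one integer as large as possible, make the other 4 as small as possible.
The other 4 contribute at least 4 × 8 = 32, leaving at most 52 − 32 = 20.
But each integer is capped at 16, so the maximum is 16.
Achievable: one at 16 and the other 4 totalling 36, which fits since 4 × 8 ≤ 36 ≤ 4 × 16.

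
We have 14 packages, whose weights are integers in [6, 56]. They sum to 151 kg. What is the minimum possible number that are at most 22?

If only k of them are at most 22, the other 14 − k are at least 23, so the total is at least (14 − k)·23 + k·6.
This is ≤ 151, so (14 − k)·23 + 6k ≤ 151, which gives k ≥ 11.
Exactly 11 works: 11 values at 6 and 3 at 23 total 135; raise one of the low values by 16 (still ≤ 22) to hit 151.

11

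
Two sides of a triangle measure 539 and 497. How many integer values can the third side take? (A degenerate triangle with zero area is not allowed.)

The triangle inequality gives |539 − 497| < c < 539 + 497, i.e. 42 < c < 1036.
So c can be any integer from 43 to 1035: 993 values.

993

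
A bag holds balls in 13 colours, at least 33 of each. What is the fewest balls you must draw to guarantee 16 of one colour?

You could draw 15 of every colour without reaching 16 of any — 195 in all.
One more forces 16 of some colour, so 195 + 1 = 196.

196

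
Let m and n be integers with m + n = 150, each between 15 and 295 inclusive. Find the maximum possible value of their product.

mn = m(150 − m) is maximized when m is as near 150/2 as the bounds allow.
Taking m = 75 and n = 75 (both in [15, 295]) gives mn = 5625.

5625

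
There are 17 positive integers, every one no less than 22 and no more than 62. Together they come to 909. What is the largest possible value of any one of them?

62

To make one integer as large as possible, make the other 16 as small as possible.
The other 16 contribute at least 16 × 22 = 352, leaving at most 909 − 352 = 557.
But each integer is capped at 62, so the maximum is 62.
Achievable: one at 62 and the other 16 totalling 847, which fits since 16 × 22 ≤ 847 ≤ 16 × 62.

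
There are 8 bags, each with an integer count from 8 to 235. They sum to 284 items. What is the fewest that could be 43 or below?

2

Let j be the number exceeding 43. Then the total is ≥ 44·j + 8·(8 − j) = 64 + 36j.
So 36j ≤ 220 and j ≤ 6; hence at least 8 − 6 = 2 are ≤ 43.
Exactly 2 works: 2 values at 8 and 6 at 44 total 280; raise one of the low values by 4 (still ≤ 43) to hit 284.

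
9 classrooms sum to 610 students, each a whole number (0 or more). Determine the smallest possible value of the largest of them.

68

The average is 610/9 > 67, so not all 9 can be 67 or less; the largest is ≥ 68.
Taking 2 copies of 67 and 7 copies of 68 gives exactly 610, so 68 is attained.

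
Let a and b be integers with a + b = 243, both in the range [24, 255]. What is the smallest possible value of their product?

For a fixed sum, ab is smallest when a and b are as far apart as possible.
The extreme feasible split is a = 24, b = 219, giving ab = 5256.

5256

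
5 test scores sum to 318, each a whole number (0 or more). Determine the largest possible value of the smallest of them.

If every one of the 5 were at least 64, the total would be at least 5 × 64 = 320 > 318.
Achievable: 2 of them at 63 and 3 at 64 total 318.

63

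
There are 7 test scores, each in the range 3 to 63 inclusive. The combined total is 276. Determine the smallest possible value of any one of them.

Minimizing one value means maximizing the remaining 6.
The other 6 can take up 6 × 63 = 378 ≥ 276 − 3, so one score can sit at its floor of 3.
Achievable: one at 3 and the other 6 totalling 273, which fits since 6 × 3 ≤ 273 ≤ 6 × 63.

3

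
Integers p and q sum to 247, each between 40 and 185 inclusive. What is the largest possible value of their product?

15252

pq = p(247 − p) is maximized when p is as near 247/2 as the bounds allow.
Taking p = 123 and q = 124 (both in [40, 185]) gives pq = 15252.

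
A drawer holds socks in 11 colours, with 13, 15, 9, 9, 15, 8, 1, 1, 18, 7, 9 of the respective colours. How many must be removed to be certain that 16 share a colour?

In the worst case you take as many as possible of each colour without reaching 16: 13 + 15 + 9 + 9 + 15 + 8 + 1 + 1 + 15 + 7 + 9 = 102.
The next one must give 16 of some colour, so 102 + 1 = 103.

103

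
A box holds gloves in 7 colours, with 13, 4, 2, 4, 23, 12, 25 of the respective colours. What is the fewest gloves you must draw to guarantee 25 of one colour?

83

In the worst case you take as many as possible of each colour without reaching 25: 13 + 4 + 2 + 4 + 23 + 12 + 24 = 82.
The next one must give 25 of some colour, so 82 + 1 = 83.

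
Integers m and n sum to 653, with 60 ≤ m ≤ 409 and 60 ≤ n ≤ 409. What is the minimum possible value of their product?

99796

For a fixed sum, mn is smallest when m and n are as far apart as possible.
At the endpoint m = 244, n = 653 − 244 = 409, so mn = 244 × 409 = 99796.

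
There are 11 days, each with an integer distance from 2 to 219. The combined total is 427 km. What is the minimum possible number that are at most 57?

If only k of them are at most 57, the other 11 − k are at least 58, so the total is at least (11 − k)·58 + k·2.
This is ≤ 427, so (11 − k)·58 + 2k ≤ 427, which gives k ≥ 4.
Exactly 4 works: 4 values at 2 and 7 at 58 total 414; raise one of the low values by 13 (still ≤ 57) to hit 427.

4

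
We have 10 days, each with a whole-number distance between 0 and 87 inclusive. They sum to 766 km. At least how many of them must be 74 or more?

3

If only k of them are at least 74, the other 10 − k are at most 73, so the total is at most k·87 + (10 − k)·73.
This must reach 766, so k·87 + (10 − k)·73 ≥ 766, giving k ≥ 3.
Exactly 3 works: 3 values at 87 and 7 at 73 total 772; lower one of the high values by 6 (still ≥ 74) to hit 766.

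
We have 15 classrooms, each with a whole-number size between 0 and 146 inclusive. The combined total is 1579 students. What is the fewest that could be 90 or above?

Each value short of 90 is at most 89, costing at least 146 − 89 = 57 against the maximum total of 2190.
We can afford to lose at most 2190 − 1579 = 611, so at most ⌊611/57⌋ = 10 fall short, and at least 5 are ≥ 90.
Exactly 5 works: 5 values at 146 and 10 at 89 total 1620; lower one of the high values by 41 (still ≥ 90) to hit 1579.

5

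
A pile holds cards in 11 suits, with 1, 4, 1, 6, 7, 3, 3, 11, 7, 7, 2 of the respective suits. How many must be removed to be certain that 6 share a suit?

40

In the worst case you take as many as possible of each suit without reaching 6: 1 + 4 + 1 + 5 + 5 + 3 + 3 + 5 + 5 + 5 + 2 = 39.
The next one must give 6 of some suit, so 39 + 1 = 40.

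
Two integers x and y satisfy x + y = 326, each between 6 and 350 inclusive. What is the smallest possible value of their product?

For a fixed sum, xy is smallest when x and y are as far apart as possible.
At the endpoint x = 6, y = 326 − 6 = 320, so xy = 6 × 320 = 1920.

1920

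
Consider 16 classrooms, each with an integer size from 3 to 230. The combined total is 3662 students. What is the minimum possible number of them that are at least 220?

15

If only k of them are at least 220, the other 16 − k are at most 219, so the total is at most k·230 + (16 − k)·219.
This must reach 3662, so k·230 + (16 − k)·219 ≥ 3662, giving k ≥ 15.
Exactly 15 works: 15 values at 230 and 1 at 219 total 3669; lower one of the high values by 7 (still ≥ 220) to hit 3662.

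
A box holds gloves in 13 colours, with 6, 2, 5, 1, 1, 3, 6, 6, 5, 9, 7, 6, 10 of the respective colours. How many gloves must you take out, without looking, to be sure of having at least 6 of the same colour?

In the worst case you take as many as possible of each colour without reaching 6: 5 + 2 + 5 + 1 + 1 + 3 + 5 + 5 + 5 + 5 + 5 + 5 + 5 = 52.
The next one must give 6 of some colour, so 52 + 1 = 53.

53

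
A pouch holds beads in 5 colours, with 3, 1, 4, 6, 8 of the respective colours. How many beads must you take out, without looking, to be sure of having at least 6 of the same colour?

19

In the worst case you take as many as possible of each colour without reaching 6: 3 + 1 + 4 + 5 + 5 = 18.
The next one must give 6 of some colour, so 18 + 1 = 19.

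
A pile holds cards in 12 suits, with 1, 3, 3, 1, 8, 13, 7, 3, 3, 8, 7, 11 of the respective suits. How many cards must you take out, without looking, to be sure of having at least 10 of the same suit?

63

In the worst case you take as many as possible of each suit without reaching 10: 1 + 3 + 3 + 1 + 8 + 9 + 7 + 3 + 3 + 8 + 7 + 9 = 62.
The next one must give 10 of some suit, so 62 + 1 = 63.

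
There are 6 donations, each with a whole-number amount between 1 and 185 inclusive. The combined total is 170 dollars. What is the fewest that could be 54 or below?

Each value above 54 is at least 55, contributing at least 55 − 1 = 54 above the floor 1.
The sum exceeds the floor total 6 by 164, so at most ⌊164/54⌋ = 3 exceed 54, and at least 3 are ≤ 54.
Exactly 3 works: 3 values at 1 and 3 at 55 total 168; raise one of the low values by 2 (still ≤ 54) to hit 170.

3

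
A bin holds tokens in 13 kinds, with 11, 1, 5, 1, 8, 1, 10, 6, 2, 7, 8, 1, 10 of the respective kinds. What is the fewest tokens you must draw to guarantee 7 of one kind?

In the worst case you take as many as possible of each kind without reaching 7: 6 + 1 + 5 + 1 + 6 + 1 + 6 + 6 + 2 + 6 + 6 + 1 + 6 = 53.
The next one must give 7 of some kind, so 53 + 1 = 54.

54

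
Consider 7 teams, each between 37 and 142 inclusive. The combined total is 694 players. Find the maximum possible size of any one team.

142

Maximizing one value means minimizing the remaining 6.
The other 6 contribute at least 6 × 37 = 222, leaving at most 694 − 222 = 472.
But each team is capped at 142, so the maximum is 142.
Achievable: one at 142 and the other 6 totalling 552, which fits since 6 × 37 ≤ 552 ≤ 6 × 142.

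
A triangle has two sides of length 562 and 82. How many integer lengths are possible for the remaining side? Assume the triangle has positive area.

163

The triangle inequality gives |562 − 82| < c < 562 + 82, i.e. 480 < c < 644.
So c can be any integer from 481 to 643: 163 values.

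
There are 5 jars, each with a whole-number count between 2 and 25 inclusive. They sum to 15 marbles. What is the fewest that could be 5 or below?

If only k of them are at most 5, the other 5 − k are at least 6, so the total is at least (5 − k)·6 + k·2.
This is ≤ 15, so (5 − k)·6 + 2k ≤ 15, which gives k ≥ 4.
Exactly 4 works: 4 values at 2 and 1 at 6 total 14; raise one of the low values by 1 (still ≤ 5) to hit 15.

4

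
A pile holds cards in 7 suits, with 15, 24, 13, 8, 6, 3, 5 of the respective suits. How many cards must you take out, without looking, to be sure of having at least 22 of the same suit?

In the worst case you take as many as possible of each suit without reaching 22: 15 + 21 + 13 + 8 + 6 + 3 + 5 = 71.
The next one must give 22 of some suit, so 71 + 1 = 72.

72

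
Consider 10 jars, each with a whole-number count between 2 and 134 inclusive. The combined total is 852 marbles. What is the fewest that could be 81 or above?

Suppose at most 10 − j of them reach 81; then j values are ≤ 80 and the rest ≤ 134.
The total is then ≤ 80·j + 134·(10 − j) = 1340 − 54j. For this to be ≥ 852 we need j ≤ 9, so at least 10 − 9 = 1 must reach 81.
Exactly 1 works: 1 value at 134 and 9 at 80 total 854; lower one of the high values by 2 (still ≥ 81) to hit 852.

1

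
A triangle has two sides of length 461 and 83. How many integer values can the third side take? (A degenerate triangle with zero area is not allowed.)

The triangle inequality gives |461 − 83| < c < 461 + 83, i.e. 378 < c < 544.
So c can be any integer from 379 to 543: 165 values.

165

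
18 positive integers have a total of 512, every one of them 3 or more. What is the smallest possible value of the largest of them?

If every one of the 18 were at most 28, the total would be at most 18 × 28 = 504 < 512.
Achievable: 8 of them at 29 and 10 at 28 total 512.

29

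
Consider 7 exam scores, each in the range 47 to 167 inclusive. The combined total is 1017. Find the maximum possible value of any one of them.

167

To make one score as large as possible, make the other 6 as small as possible.
The other 6 contribute at least 6 × 47 = 282, leaving at most 1017 − 282 = 735.
But each score is capped at 167, so the maximum is 167.
Achievable: one at 167 and the other 6 totalling 850, which fits since 6 × 47 ≤ 850 ≤ 6 × 167.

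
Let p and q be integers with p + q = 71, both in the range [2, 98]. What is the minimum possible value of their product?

Since p + q is fixed, pushing one of them to its bound minimizes the product.
The extreme feasible split is p = 2, q = 69, giving pq = 138.

138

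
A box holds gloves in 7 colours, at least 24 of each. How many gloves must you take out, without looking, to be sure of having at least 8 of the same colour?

In the worst case you draw 7 of each of the 7 colours: 7 × 7 = 49.
One more forces 8 of some colour, so 49 + 1 = 50.

50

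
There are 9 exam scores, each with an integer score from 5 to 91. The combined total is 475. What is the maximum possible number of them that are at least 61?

7

If k of the values are ≥ 61, the total is ≥ 61k + 5(9 − k).
Setting 61k + 5(9 − k) ≤ 475 gives 56k ≤ 430, so k ≤ 7.
k = 7 is achieved by 7 values at 61 and 2 at 5, total 437; add 38 to one value (staying below 61) to reach 475.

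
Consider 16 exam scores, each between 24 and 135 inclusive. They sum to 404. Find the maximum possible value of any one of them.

44

To make one score as large as possible, make the other 15 as small as possible.
The other 15 contribute at least 15 × 24 = 360, leaving at most 404 − 360 = 44.
Since 44 ≤ 135, this is achievable: one at 44 and 15 at 24.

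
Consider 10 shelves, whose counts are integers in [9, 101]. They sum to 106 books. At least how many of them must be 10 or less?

If only k of them are at most 10, the other 10 − k are at least 11, so the total is at least (10 − k)·11 + k·9.
This is ≤ 106, so (10 − k)·11 + 9k ≤ 106, which gives k ≥ 2.
Exactly 2 works: 2 values at 9 and 8 at 11 total 106.

2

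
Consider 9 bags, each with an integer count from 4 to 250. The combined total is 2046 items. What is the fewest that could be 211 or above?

4

If only k of them are at least 211, the other 9 − k are at most 210, so the total is at most k·250 + (9 − k)·210.
This must reach 2046, so k·250 + (9 − k)·210 ≥ 2046, giving k ≥ 4.
Exactly 4 works: 4 values at 250 and 5 at 210 total 2050; lower one of the high values by 4 (still ≥ 211) to hit 2046.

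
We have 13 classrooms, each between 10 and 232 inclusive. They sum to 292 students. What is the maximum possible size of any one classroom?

To make one classroom as large as possible, make the other 12 as small as possible.
The other 12 contribute at least 12 × 10 = 120, leaving at most 292 − 120 = 172.
Since 172 ≤ 232, this is achievable: one at 172 and 12 at 10.

172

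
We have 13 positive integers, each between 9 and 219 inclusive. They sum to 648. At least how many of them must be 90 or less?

Each value above 90 is at least 91, contributing at least 91 − 9 = 82 above the floor 9.
The sum exceeds the floor total 117 by 531, so at most ⌊531/82⌋ = 6 exceed 90, and at least 7 are ≤ 90.
Exactly 7 works: 7 values at 9 and 6 at 91 total 609; raise one of the low values by 39 (still ≤ 90) to hit 648.

7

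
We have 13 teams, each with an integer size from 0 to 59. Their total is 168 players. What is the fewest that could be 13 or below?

1

Each value above 13 is at least 14, contributing at least 14 − 0 = 14 above the floor 0.
The sum exceeds the floor total 0 by 168, so at most ⌊168/14⌋ = 12 exceed 13, and at least 1 are ≤ 13.
Exactly 1 works: 1 value at 0 and 12 at 14 total 168.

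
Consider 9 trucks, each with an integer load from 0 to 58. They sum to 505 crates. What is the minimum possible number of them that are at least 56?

Suppose at most 9 − j of them reach 56; then j values are ≤ 55 and the rest ≤ 58.
The total is then ≤ 55·j + 58·(9 − j) = 522 − 3j. For this to be ≥ 505 we need j ≤ 5, so at least 9 − 5 = 4 must reach 56.
Exactly 4 works: 4 values at 58 and 5 at 55 total 507; lower one of the high values by 2 (still ≥ 56) to hit 505.

4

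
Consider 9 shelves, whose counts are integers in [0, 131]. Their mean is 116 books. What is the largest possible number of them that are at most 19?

The total is 9 × 116 = 1044.
Each value at 19 or below falls at least 131 − 19 = 112 short of the ceiling 131.
The ceiling total is 9 × 131 = 1179, and we need 1044, so at most ⌊(1179 − 1044)/112⌋ = 1 can be that low.
k = 1 is achieved by 1 value at 19 and 8 at 131, total 1067; lower one of the 131's by 23 (still > 19) to reach 1044.

1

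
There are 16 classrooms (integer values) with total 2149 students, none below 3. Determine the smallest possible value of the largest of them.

Some value must be at least ⌈2149/16⌉ = 135, since 16 × 134 = 2144 < 2149.
Equality holds with 5 values of 135 and 11 values of 134.

135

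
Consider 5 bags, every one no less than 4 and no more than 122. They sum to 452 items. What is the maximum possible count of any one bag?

Maximizing one value means minimizing the remaining 4.
The other 4 contribute at least 4 × 4 = 16, leaving at most 452 − 16 = 436.
But each bag is capped at 122, so the maximum is 122.
Achievable: one at 122 and the other 4 totalling 330, which fits since 4 × 4 ≤ 330 ≤ 4 × 122.

122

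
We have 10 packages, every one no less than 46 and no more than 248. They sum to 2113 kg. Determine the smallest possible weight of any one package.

46

To make one package as small as possible, make the other 9 as large as possible.
The other 9 can take up 9 × 248 = 2232 ≥ 2113 − 46, so one package can sit at its floor of 46.
Achievable: one at 46 and the other 9 totalling 2067, which fits since 9 × 46 ≤ 2067 ≤ 9 × 248.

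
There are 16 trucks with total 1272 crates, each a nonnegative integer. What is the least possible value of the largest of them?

80

If every one of the 16 were at most 79, the total would be at most 16 × 79 = 1264 < 1272.
Equality holds with 8 values of 80 and 8 values of 79.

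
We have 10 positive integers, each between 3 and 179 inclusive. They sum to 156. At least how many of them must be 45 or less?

Let j be the number exceeding 45. Then the total is ≥ 46·j + 3·(10 − j) = 30 + 43j.
So 43j ≤ 126 and j ≤ 2; hence at least 10 − 2 = 8 are ≤ 45.
Exactly 8 works: 8 values at 3 and 2 at 46 total 116; raise one of the low values by 40 (still ≤ 45) to hit 156.

8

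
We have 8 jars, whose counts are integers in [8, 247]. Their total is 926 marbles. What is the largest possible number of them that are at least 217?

Suppose k of them are at least 217. Those contribute at least 217 each and the other 8 − k at least 8 each.
So the total is at least 217k + 8(8 − k) = 64 + 209k. This must be ≤ 926, giving k ≤ 4.
k = 4 is achieved by 4 values at 217 and 4 at 8, total 900; add 26 to one value (staying below 217) to reach 926.

4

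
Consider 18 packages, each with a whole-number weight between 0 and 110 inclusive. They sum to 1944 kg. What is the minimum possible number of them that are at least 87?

17

Each value short of 87 is at most 86, costing at least 110 − 86 = 24 against the maximum total of 1980.
We can afford to lose at most 1980 − 1944 = 36, so at most ⌊36/24⌋ = 1 fall short, and at least 17 are ≥ 87.
Exactly 17 works: 17 values at 110 and 1 at 86 total 1956; lower one of the high values by 12 (still ≥ 87) to hit 1944.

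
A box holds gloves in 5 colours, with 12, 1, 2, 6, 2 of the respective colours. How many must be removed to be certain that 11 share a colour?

22

In the worst case you take as many as possible of each colour without reaching 11: 10 + 1 + 2 + 6 + 2 = 21.
The next one must give 11 of some colour, so 21 + 1 = 22.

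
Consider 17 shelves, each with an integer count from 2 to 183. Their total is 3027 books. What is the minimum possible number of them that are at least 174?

Each value short of 174 is at most 173, costing at least 183 − 173 = 10 against the maximum total of 3111.
We can afford to lose at most 3111 − 3027 = 84, so at most ⌊84/10⌋ = 8 fall short, and at least 9 are ≥ 174.
Exactly 9 works: 9 values at 183 and 8 at 173 total 3031; lower one of the high values by 4 (still ≥ 174) to hit 3027.

9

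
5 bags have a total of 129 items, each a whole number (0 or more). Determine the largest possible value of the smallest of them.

25

The average is 129/5 < 26, so some value is ≤ 25.
Equality holds with 1 value of 25 and 4 values of 26.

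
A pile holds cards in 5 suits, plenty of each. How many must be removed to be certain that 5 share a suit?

21

In the worst case you draw 4 of each of the 5 suits: 5 × 4 = 20.
One more forces 5 of some suit, so 20 + 1 = 21.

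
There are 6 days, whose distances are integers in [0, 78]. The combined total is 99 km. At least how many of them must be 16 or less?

1

Let j be the number exceeding 16. Then the total is ≥ 17·j + 0·(6 − j) = 0 + 17j.
So 17j ≤ 99 and j ≤ 5; hence at least 6 − 5 = 1 are ≤ 16.
Exactly 1 works: 1 value at 0 and 5 at 17 total 85; raise one of the low values by 14 (still ≤ 16) to hit 99.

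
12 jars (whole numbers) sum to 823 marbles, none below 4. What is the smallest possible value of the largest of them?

The 12 values sum to 823, so their maximum is at least ⌈823/12⌉ = 69.
Equality holds with 7 values of 69 and 5 values of 68.

69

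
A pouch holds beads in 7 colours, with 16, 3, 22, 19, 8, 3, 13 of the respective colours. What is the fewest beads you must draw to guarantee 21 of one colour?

In the worst case you take as many as possible of each colour without reaching 21: 16 + 3 + 20 + 19 + 8 + 3 + 13 = 82.
The next one must give 21 of some colour, so 82 + 1 = 83.

83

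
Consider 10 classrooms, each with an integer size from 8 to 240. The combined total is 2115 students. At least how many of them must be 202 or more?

If only k of them are at least 202, the other 10 − k are at most 201, so the total is at most k·240 + (10 − k)·201.
This must reach 2115, so k·240 + (10 − k)·201 ≥ 2115, giving k ≥ 3.
Exactly 3 works: 3 values at 240 and 7 at 201 total 2127; lower one of the high values by 12 (still ≥ 202) to hit 2115.

3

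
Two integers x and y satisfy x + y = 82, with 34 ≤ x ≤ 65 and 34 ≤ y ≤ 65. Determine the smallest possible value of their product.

1632

Since x + y is fixed, pushing one of them to its bound minimizes the product.
The extreme feasible split is x = 34, y = 48, giving xy = 1632.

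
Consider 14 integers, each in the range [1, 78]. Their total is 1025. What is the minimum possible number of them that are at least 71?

6

Each value short of 71 is at most 70, costing at least 78 − 70 = 8 against the maximum total of 1092.
We can afford to lose at most 1092 − 1025 = 67, so at most ⌊67/8⌋ = 8 fall short, and at least 6 are ≥ 71.
Exactly 6 works: 6 values at 78 and 8 at 70 total 1028; lower one of the high values by 3 (still ≥ 71) to hit 1025.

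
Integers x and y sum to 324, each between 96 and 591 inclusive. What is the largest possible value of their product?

xy = x(324 − x) is maximized when x is as near 324/2 as the bounds allow.
Taking x = 162 and y = 162 (both in [96, 591]) gives xy = 26244.

26244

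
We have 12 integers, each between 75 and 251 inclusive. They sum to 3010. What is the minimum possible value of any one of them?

249

Minimizing one value means maximizing the remaining 11.
The other 11 contribute at most 11 × 251 = 2761, leaving at least 3010 − 2761 = 249.
Since 249 ≥ 75, this is achievable: one at 249 and 11 at 251.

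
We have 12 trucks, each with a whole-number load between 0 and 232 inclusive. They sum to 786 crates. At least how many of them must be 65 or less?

1

Each value above 65 is at least 66, contributing at least 66 − 0 = 66 above the floor 0.
The sum exceeds the floor total 0 by 786, so at most ⌊786/66⌋ = 11 exceed 65, and at least 1 are ≤ 65.
Exactly 1 works: 1 value at 0 and 11 at 66 total 726; raise one of the low values by 60 (still ≤ 65) to hit 786.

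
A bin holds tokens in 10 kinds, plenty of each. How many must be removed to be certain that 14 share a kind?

131

In the worst case you draw 13 of each of the 10 kinds: 10 × 13 = 130.
One more forces 14 of some kind, so 130 + 1 = 131.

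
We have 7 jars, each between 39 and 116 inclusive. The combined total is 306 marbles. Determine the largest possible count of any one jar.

Maximizing one value means minimizing the remaining 6.
The other 6 contribute at least 6 × 39 = 234, leaving at most 306 − 234 = 72.
Since 72 ≤ 116, this is achievable: one at 72 and 6 at 39.

72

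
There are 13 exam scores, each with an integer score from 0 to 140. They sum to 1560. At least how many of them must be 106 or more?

Suppose at most 13 − j of them reach 106; then j values are ≤ 105 and the rest ≤ 140.
The total is then ≤ 105·j + 140·(13 − j) = 1820 − 35j. For this to be ≥ 1560 we need j ≤ 7, so at least 13 − 7 = 6 must reach 106.
Exactly 6 works: 6 values at 140 and 7 at 105 total 1575; lower one of the high values by 15 (still ≥ 106) to hit 1560.

6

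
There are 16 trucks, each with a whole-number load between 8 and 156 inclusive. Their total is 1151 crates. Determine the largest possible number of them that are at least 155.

If k of the values are ≥ 155, the total is ≥ 155k + 8(16 − k).
Setting 155k + 8(16 − k) ≤ 1151 gives 147k ≤ 1023, so k ≤ 6.
k = 6 is achieved by 6 values at 155 and 10 at 8, total 1010; add 141 to one value (staying below 155) to reach 1151.

6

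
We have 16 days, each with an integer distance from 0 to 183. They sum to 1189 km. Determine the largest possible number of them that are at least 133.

With k values at 133 or above and the rest at least 0, the sum is at least 0 + 133k.
Since the sum is 1189, we need 133k ≤ 1189, i.e. k ≤ 8.
k = 8 is achieved by 8 values at 133 and 8 at 0, total 1064; add 125 to one value (staying below 133) to reach 1189.

8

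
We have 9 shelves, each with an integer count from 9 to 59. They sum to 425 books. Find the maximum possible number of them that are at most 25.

3

Suppose k of them are at most 25. Those contribute at most 25 each and the rest at most 59 each.
So the total is at most 25k + 59(9 − k) = 531 − 34k. This must still be ≥ 425, so k ≤ 3.
k = 3 is achieved by 3 values at 25 and 6 at 59, total 429; lower one of the 59's by 4 (still > 25) to reach 425.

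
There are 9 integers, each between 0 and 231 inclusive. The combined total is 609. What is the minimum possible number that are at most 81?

2

Let j be the number exceeding 81. Then the total is ≥ 82·j + 0·(9 − j) = 0 + 82j.
So 82j ≤ 609 and j ≤ 7; hence at least 9 − 7 = 2 are ≤ 81.
Exactly 2 works: 2 values at 0 and 7 at 82 total 574; raise one of the low values by 35 (still ≤ 81) to hit 609.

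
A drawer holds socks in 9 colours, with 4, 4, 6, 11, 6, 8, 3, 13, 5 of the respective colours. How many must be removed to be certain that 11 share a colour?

57

In the worst case you take as many as possible of each colour without reaching 11: 4 + 4 + 6 + 10 + 6 + 8 + 3 + 10 + 5 = 56.
The next one must give 11 of some colour, so 56 + 1 = 57.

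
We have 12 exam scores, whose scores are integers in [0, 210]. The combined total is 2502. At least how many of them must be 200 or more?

If only k of them are at least 200, the other 12 − k are at most 199, so the total is at most k·210 + (12 − k)·199.
This must reach 2502, so k·210 + (12 − k)·199 ≥ 2502, giving k ≥ 11.
Exactly 11 works: 11 values at 210 and 1 at 199 total 2509; lower one of the high values by 7 (still ≥ 200) to hit 2502.

11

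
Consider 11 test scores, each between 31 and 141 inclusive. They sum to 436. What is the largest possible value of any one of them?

Maximizing one value means minimizing the remaining 10.
The other 10 contribute at least 10 × 31 = 310, leaving at most 436 − 310 = 126.
Since 126 ≤ 141, this is achievable: one at 126 and 10 at 31.

126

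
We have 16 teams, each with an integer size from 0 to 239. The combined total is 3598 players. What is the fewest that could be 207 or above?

If only k of them are at least 207, the other 16 − k are at most 206, so the total is at most k·239 + (16 − k)·206.
This must reach 3598, so k·239 + (16 − k)·206 ≥ 3598, giving k ≥ 10.
Exactly 10 works: 10 values at 239 and 6 at 206 total 3626; lower one of the high values by 28 (still ≥ 207) to hit 3598.

10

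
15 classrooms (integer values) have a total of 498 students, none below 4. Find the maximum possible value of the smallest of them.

33

The 15 values sum to 498, so their minimum is at most ⌊498/15⌋ = 33.
Taking 12 copies of 33 and 3 copies of 34 gives exactly 498, so 33 is attained.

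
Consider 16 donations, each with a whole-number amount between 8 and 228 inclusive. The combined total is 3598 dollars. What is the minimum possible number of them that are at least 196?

Suppose at most 16 − j of them reach 196; then j values are ≤ 195 and the rest ≤ 228.
The total is then ≤ 195·j + 228·(16 − j) = 3648 − 33j. For this to be ≥ 3598 we need j ≤ 1, so at least 16 − 1 = 15 must reach 196.
Exactly 15 works: 15 values at 228 and 1 at 195 total 3615; lower one of the high values by 17 (still ≥ 196) to hit 3598.

15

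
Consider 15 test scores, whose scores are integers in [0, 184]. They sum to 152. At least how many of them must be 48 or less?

Each value above 48 is at least 49, contributing at least 49 − 0 = 49 above the floor 0.
The sum exceeds the floor total 0 by 152, so at most ⌊152/49⌋ = 3 exceed 48, and at least 12 are ≤ 48.
Exactly 12 works: 12 values at 0 and 3 at 49 total 147; raise one of the low values by 5 (still ≤ 48) to hit 152.

12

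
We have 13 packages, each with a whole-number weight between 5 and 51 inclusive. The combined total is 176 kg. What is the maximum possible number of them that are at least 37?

3

Suppose k of them are at least 37. Those contribute at least 37 each and the other 13 − k at least 5 each.
So the total is at least 37k + 5(13 − k) = 65 + 32k. This must be ≤ 176, giving k ≤ 3.
k = 3 is achieved by 3 values at 37 and 10 at 5, total 161; add 15 to one value (staying below 37) to reach 176.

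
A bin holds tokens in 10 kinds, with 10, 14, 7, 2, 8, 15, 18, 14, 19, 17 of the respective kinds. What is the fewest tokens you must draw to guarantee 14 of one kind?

In the worst case you take as many as possible of each kind without reaching 14: 10 + 13 + 7 + 2 + 8 + 13 + 13 + 13 + 13 + 13 = 105.
The next one must give 14 of some kind, so 105 + 1 = 106.

106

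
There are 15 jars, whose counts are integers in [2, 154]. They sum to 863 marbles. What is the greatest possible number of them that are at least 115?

With k values at 115 or above and the rest at least 2, the sum is at least 30 + 113k.
Since the sum is 863, we need 113k ≤ 833, i.e. k ≤ 7.
k = 7 is achieved by 7 values at 115 and 8 at 2, total 821; add 42 to one value (staying below 115) to reach 863.

7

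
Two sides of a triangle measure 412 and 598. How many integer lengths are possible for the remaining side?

The triangle inequality gives |412 − 598| < c < 412 + 598, i.e. 186 < c < 1010.
So c can be any integer from 187 to 1009: 823 values.

823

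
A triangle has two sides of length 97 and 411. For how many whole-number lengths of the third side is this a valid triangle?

193

The triangle inequality gives |97 − 411| < c < 97 + 411, i.e. 314 < c < 508.
So c can be any integer from 315 to 507: 193 values.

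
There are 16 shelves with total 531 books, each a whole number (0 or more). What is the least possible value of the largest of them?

The average is 531/16 > 33, so not all 16 can be 33 or less; the largest is ≥ 34.
Achievable: 3 of them at 34 and 13 at 33 total 531.

34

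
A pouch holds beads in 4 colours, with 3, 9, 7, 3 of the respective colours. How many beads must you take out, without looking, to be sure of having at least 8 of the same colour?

21

In the worst case you take as many as possible of each colour without reaching 8: 3 + 7 + 7 + 3 = 20.
The next one must give 8 of some colour, so 20 + 1 = 21.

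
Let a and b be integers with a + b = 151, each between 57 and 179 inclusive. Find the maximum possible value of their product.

With a + b fixed, ab peaks when the two are closest together.
Taking a = 75 and b = 76 (both in [57, 179]) gives ab = 5700.

5700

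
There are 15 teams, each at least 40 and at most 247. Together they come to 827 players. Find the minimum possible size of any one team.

Minimizing one value means maximizing the remaining 14.
The other 14 can take up 14 × 247 = 3458 ≥ 827 − 40, so one team can sit at its floor of 40.
Achievable: one at 40 and the other 14 totalling 787, which fits since 14 × 40 ≤ 787 ≤ 14 × 247.

40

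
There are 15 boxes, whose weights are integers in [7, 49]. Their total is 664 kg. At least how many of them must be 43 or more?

5

Suppose at most 15 − j of them reach 43; then j values are ≤ 42 and the rest ≤ 49.
The total is then ≤ 42·j + 49·(15 − j) = 735 − 7j. For this to be ≥ 664 we need j ≤ 10, so at least 15 − 10 = 5 must reach 43.
Exactly 5 works: 5 values at 49 and 10 at 42 total 665; lower one of the high values by 1 (still ≥ 43) to hit 664.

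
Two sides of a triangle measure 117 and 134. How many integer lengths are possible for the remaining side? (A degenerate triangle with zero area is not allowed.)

The triangle inequality gives |117 − 134| < c < 117 + 134, i.e. 17 < c < 251.
So c can be any integer from 18 to 250: 233 values.

233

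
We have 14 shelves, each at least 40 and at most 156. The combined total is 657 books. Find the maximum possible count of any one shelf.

Maximizing one value means minimizing the remaining 13.
The other 13 contribute at least 13 × 40 = 520, leaving at most 657 − 520 = 137.
Since 137 ≤ 156, this is achievable: one at 137 and 13 at 40.

137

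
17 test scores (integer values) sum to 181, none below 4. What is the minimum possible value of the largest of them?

The 17 values sum to 181, so their maximum is at least ⌈181/17⌉ = 11.
Taking 6 copies of 10 and 11 copies of 11 gives exactly 181, so 11 is attained.

11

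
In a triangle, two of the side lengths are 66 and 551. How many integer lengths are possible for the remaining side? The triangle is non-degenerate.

The triangle inequality gives |66 − 551| < c < 66 + 551, i.e. 485 < c < 617.
So c can be any integer from 486 to 616: 131 values.

131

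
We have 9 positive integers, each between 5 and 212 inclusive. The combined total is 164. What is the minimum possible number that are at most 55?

Let j be the number exceeding 55. Then the total is ≥ 56·j + 5·(9 − j) = 45 + 51j.
So 51j ≤ 119 and j ≤ 2; hence at least 9 − 2 = 7 are ≤ 55.
Exactly 7 works: 7 values at 5 and 2 at 56 total 147; raise one of the low values by 17 (still ≤ 55) to hit 164.

7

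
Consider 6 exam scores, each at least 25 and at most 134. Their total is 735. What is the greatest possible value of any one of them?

Maximizing one value means minimizing the remaining 5.
The other 5 contribute at least 5 × 25 = 125, leaving at most 735 − 125 = 610.
But each score is capped at 134, so the maximum is 134.
Achievable: one at 134 and the other 5 totalling 601, which fits since 5 × 25 ≤ 601 ≤ 5 × 134.

134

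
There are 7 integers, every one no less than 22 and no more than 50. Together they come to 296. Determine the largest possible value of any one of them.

Maximizing one value means minimizing the remaining 6.
The other 6 contribute at least 6 × 22 = 132, leaving at most 296 − 132 = 164.
But each integer is capped at 50, so the maximum is 50.
Achievable: one at 50 and the other 6 totalling 246, which fits since 6 × 22 ≤ 246 ≤ 6 × 50.

50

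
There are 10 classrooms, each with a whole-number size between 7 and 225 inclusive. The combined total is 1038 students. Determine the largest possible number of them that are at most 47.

Suppose k of them are at most 47. Those contribute at most 47 each and the rest at most 225 each.
So the total is at most 47k + 225(10 − k) = 2250 − 178k. This must still be ≥ 1038, so k ≤ 6.
k = 6 is achieved by 6 values at 47 and 4 at 225, total 1182; lower one of the 225's by 144 (still > 47) to reach 1038.

6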